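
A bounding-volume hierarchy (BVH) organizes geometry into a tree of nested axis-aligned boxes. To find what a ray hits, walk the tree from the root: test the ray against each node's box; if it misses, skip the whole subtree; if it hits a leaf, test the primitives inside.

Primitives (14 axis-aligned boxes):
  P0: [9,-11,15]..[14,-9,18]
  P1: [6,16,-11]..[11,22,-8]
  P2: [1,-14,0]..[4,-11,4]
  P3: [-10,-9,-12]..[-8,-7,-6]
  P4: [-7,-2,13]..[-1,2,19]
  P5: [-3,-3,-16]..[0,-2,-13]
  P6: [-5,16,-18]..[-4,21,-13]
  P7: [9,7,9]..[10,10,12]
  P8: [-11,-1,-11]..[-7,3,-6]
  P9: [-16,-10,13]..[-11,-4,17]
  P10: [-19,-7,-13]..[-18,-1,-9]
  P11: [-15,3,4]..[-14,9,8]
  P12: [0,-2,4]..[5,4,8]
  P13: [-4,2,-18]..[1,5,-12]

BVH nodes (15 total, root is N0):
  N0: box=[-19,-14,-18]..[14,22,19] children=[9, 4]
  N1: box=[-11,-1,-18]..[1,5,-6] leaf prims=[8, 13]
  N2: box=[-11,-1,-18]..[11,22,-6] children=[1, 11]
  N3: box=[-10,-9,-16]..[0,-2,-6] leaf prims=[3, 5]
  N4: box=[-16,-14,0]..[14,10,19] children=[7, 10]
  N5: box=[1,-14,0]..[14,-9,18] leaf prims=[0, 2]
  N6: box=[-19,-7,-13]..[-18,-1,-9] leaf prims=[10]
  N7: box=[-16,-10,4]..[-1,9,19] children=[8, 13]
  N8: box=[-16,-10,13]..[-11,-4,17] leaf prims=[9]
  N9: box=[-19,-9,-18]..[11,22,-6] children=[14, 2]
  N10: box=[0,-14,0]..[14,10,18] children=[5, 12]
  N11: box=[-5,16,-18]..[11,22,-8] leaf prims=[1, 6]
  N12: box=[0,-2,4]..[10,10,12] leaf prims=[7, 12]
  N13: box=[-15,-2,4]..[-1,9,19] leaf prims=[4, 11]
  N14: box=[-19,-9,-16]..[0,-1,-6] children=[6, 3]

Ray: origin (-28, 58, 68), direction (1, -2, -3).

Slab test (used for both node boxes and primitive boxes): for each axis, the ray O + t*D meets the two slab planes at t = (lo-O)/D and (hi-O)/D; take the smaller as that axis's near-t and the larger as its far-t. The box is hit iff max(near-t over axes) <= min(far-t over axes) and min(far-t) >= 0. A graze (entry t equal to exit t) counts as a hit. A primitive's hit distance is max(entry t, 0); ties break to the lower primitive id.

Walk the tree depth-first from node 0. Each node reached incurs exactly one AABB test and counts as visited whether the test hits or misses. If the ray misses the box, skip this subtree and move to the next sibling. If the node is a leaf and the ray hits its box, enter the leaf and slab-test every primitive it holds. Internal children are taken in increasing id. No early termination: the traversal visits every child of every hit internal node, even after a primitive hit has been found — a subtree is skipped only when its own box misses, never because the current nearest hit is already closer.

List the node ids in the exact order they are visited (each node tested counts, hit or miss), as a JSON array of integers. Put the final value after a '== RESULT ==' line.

Traverse from the root:
N0 x:[9,42] y:[18,36] z:[49/3,86/3] -> hit [18,86/3], descend [4, 9]
  N4 x:[12,42] y:[24,36] z:[49/3,68/3] -> miss, prune
  N9 x:[9,39] y:[18,67/2] z:[74/3,86/3] -> hit [74/3,86/3], descend [2, 14]
    N2 x:[17,39] y:[18,59/2] z:[74/3,86/3] -> hit [74/3,86/3], descend [1, 11]
      N1 x:[17,29] y:[53/2,59/2] z:[74/3,86/3] -> hit [53/2,86/3] leaf, test {P8(miss), P13@t=80/3}
      N11 x:[23,39] y:[18,21] z:[76/3,86/3] -> miss, prune
    N14 x:[9,28] y:[59/2,67/2] z:[74/3,28] -> miss, prune

Visited [0, 4, 9, 2, 1, 11, 14]. Tests: 7 box, 1 leaf. Nearest: P13.

== RESULT ==
[0, 4, 9, 2, 1, 11, 14]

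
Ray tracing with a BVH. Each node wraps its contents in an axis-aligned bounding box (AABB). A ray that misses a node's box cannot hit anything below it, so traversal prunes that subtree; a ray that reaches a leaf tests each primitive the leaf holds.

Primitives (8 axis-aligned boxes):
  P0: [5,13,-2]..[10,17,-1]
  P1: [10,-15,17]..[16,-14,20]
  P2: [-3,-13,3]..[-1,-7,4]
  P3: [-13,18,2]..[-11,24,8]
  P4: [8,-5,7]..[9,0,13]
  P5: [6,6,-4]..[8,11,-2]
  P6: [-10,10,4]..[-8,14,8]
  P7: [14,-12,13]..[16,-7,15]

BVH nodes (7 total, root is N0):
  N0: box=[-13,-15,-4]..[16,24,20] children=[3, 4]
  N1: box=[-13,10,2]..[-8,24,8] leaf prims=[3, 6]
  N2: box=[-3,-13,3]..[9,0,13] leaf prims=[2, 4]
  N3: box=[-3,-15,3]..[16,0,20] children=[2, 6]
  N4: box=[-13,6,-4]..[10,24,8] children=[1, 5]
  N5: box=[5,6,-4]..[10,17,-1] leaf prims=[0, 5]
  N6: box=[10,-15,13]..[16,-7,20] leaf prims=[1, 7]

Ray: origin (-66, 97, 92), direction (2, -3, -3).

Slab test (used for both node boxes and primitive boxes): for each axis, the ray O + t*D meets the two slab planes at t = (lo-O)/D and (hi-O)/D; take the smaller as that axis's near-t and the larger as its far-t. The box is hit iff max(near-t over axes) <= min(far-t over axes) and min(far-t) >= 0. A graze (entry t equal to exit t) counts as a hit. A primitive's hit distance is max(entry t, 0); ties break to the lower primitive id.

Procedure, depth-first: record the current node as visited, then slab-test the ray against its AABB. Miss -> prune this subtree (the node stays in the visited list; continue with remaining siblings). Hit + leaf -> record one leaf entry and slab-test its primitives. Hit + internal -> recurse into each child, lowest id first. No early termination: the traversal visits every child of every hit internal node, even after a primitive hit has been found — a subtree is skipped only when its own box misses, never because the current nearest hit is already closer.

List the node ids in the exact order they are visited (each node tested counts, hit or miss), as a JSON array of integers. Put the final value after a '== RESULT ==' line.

Traverse from the root:
N0 x:[53/2,41] y:[73/3,112/3] z:[24,32] -> hit [53/2,32], descend [3, 4]
  N3 x:[63/2,41] y:[97/3,112/3] z:[24,89/3] -> miss, prune
  N4 x:[53/2,38] y:[73/3,91/3] z:[28,32] -> hit [28,91/3], descend [1, 5]
    N1 x:[53/2,29] y:[73/3,29] z:[28,30] -> hit [28,29] leaf, test {P3(miss), P6@t=28}
    N5 x:[71/2,38] y:[80/3,91/3] z:[31,32] -> miss, prune

5 AABB tests over nodes [0, 3, 4, 1, 5]; 1 leaf entered; closest P6.

== RESULT ==
[0, 3, 4, 1, 5]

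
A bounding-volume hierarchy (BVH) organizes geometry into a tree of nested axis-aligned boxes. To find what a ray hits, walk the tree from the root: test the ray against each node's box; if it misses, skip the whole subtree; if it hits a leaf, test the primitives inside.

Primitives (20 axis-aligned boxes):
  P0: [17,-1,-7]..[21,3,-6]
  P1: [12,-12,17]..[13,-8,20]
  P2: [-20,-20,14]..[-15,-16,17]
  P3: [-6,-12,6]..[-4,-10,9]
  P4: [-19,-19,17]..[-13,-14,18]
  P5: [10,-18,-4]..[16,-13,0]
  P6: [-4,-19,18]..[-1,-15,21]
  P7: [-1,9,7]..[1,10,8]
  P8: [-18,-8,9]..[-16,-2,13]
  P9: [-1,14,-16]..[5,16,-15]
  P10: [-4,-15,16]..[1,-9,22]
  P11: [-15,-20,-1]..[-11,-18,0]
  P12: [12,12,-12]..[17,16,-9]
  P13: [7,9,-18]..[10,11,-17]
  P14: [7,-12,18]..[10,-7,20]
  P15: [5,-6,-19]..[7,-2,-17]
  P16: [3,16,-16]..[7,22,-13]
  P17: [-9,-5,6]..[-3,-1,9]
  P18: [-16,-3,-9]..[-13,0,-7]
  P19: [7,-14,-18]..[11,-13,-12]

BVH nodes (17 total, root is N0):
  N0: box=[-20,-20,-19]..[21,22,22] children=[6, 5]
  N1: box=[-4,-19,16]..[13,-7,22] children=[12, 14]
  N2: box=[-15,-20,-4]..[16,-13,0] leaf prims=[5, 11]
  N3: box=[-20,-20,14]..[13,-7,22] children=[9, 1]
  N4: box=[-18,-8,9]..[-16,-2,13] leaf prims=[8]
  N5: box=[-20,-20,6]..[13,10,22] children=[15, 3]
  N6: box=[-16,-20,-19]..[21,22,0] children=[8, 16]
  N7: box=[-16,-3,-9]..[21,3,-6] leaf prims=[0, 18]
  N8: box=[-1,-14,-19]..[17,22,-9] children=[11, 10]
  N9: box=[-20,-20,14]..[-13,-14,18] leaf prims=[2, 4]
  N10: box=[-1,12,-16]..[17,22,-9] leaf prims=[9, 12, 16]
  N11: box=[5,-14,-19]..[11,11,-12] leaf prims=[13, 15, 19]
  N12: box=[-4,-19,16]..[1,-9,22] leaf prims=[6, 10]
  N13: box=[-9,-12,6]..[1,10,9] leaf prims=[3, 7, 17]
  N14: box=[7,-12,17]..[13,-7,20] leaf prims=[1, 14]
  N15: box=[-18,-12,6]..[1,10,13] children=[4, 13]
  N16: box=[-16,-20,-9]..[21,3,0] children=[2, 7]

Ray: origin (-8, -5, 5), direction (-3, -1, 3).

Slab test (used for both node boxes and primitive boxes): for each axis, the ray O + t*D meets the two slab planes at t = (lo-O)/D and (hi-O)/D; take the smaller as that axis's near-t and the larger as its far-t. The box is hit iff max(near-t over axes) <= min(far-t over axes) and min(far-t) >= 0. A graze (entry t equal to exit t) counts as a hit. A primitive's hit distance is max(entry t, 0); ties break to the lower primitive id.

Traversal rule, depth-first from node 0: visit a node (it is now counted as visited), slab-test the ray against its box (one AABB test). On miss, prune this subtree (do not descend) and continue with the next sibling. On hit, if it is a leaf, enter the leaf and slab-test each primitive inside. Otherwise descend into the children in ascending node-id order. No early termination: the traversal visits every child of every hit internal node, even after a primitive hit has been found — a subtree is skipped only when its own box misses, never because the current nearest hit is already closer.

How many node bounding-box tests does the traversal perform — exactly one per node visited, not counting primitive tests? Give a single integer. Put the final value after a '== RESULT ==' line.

Trace the traversal:
N0 x:[-29/3,4] y:[-27,15] z:[-8,17/3] -> hit [-8,4], descend [5, 6]
  N5 x:[-7,4] y:[-15,15] z:[1/3,17/3] -> hit [1/3,4], descend [3, 15]
    N3 x:[-7,4] y:[2,15] z:[3,17/3] -> hit [3,4], descend [1, 9]
      N1 x:[-7,-4/3] y:[2,14] z:[11/3,17/3] -> miss, prune
      N9 x:[5/3,4] y:[9,15] z:[3,13/3] -> miss, prune
    N15 x:[-3,10/3] y:[-15,7] z:[1/3,8/3] -> hit [1/3,8/3], descend [4, 13]
      N4 x:[8/3,10/3] y:[-3,3] z:[4/3,8/3] -> hit [8/3,8/3] leaf, test {P8@t=8/3}
      N13 x:[-3,1/3] y:[-15,7] z:[1/3,4/3] -> hit [1/3,1/3] leaf, test {P3(miss), P7(miss), P17(miss)}
  N6 x:[-29/3,8/3] y:[-27,15] z:[-8,-5/3] -> miss, prune

Visited [0, 5, 3, 1, 9, 15, 4, 13, 6]. Tests: 9 box, 2 leaf. Nearest: P8.

== RESULT ==
9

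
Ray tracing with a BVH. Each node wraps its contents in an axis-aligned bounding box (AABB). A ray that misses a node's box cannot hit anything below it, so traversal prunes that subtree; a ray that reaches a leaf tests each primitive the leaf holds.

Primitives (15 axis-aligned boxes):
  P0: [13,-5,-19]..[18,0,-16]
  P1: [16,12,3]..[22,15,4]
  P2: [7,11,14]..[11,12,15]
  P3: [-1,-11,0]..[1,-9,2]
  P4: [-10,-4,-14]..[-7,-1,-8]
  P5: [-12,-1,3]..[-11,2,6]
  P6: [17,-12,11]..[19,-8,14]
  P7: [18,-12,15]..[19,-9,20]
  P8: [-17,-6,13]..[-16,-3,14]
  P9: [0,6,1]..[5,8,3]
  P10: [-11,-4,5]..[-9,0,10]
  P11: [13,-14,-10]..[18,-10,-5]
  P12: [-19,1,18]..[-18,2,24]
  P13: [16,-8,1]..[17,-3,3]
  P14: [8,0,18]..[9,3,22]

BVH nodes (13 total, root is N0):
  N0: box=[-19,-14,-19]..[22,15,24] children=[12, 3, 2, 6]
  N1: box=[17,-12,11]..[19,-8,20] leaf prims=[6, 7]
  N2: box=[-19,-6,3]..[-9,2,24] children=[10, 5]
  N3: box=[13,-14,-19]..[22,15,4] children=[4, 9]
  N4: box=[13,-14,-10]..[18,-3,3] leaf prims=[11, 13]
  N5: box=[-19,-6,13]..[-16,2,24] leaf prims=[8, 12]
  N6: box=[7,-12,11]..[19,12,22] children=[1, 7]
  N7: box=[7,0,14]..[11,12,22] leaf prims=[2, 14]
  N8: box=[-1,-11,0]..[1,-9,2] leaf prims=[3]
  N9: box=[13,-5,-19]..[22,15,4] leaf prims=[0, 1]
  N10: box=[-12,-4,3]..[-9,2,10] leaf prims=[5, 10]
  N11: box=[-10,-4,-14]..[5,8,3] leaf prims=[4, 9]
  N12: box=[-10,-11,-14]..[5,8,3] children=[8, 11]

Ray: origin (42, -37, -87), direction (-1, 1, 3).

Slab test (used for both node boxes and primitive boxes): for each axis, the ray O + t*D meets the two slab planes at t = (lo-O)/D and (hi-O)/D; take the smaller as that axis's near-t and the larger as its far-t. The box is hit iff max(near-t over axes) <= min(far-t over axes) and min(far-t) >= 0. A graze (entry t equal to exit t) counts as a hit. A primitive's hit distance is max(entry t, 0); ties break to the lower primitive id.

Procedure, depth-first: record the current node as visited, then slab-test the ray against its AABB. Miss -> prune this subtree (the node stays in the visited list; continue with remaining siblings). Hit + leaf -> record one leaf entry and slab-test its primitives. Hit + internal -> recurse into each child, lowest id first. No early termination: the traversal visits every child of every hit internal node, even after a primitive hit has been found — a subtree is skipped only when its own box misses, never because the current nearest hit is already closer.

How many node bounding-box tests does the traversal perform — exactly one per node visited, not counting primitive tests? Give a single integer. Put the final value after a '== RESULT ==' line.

Traverse from the root:
N0 x:[20,61] y:[23,52] z:[68/3,37] -> hit [23,37], descend [2, 3, 6, 12]
  N2 x:[51,61] y:[31,39] z:[30,37] -> miss, prune
  N3 x:[20,29] y:[23,52] z:[68/3,91/3] -> hit [23,29], descend [4, 9]
    N4 x:[24,29] y:[23,34] z:[77/3,30] -> hit [77/3,29] leaf, test {P11@t=77/3, P13(miss)}
    N9 x:[20,29] y:[32,52] z:[68/3,91/3] -> miss, prune
  N6 x:[23,35] y:[25,49] z:[98/3,109/3] -> hit [98/3,35], descend [1, 7]
    N1 x:[23,25] y:[25,29] z:[98/3,107/3] -> miss, prune
    N7 x:[31,35] y:[37,49] z:[101/3,109/3] -> miss, prune
  N12 x:[37,52] y:[26,45] z:[73/3,30] -> miss, prune

Visited [0, 2, 3, 4, 9, 6, 1, 7, 12]. Tests: 9 box, 1 leaf. Nearest: P11.

== RESULT ==
9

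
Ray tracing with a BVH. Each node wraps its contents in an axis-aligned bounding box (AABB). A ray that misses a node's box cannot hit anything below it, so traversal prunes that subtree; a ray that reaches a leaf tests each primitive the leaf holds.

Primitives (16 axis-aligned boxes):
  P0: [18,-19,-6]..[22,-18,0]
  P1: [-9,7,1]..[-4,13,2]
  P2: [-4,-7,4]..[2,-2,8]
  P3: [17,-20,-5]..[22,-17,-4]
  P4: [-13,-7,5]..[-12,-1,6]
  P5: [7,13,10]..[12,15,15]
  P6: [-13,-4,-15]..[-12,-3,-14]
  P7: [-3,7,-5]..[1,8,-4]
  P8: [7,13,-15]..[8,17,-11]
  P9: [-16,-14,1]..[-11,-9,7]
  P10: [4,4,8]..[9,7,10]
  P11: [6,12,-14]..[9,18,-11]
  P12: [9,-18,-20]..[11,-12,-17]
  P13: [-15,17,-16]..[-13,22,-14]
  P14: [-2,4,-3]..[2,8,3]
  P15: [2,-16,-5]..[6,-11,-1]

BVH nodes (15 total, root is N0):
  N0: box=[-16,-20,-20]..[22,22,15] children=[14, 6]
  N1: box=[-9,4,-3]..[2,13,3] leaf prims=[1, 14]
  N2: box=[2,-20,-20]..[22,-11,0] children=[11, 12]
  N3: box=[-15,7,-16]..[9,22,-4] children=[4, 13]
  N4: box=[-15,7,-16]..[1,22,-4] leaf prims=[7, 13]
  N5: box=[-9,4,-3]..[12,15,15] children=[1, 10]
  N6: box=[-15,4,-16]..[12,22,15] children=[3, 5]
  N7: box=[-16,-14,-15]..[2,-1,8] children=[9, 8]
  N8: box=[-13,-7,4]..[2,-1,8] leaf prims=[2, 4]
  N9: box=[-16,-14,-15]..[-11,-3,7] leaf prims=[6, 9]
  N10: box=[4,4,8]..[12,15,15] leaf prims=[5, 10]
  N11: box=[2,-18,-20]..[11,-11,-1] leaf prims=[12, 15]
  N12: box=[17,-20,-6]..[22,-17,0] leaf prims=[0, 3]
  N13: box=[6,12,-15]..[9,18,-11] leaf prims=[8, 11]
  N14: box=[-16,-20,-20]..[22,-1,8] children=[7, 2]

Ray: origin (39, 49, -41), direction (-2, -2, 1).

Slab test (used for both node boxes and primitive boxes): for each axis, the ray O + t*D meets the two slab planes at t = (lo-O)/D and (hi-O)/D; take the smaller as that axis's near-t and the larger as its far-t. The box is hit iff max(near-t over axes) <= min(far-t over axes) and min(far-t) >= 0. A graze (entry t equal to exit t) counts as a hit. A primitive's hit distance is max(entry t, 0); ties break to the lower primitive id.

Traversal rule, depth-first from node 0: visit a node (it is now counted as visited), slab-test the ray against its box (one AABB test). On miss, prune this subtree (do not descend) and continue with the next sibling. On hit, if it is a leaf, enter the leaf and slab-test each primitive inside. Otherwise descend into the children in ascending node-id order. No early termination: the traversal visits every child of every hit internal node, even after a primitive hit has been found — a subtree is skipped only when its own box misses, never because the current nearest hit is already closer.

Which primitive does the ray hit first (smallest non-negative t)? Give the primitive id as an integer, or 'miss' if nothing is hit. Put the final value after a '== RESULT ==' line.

Walk:
N0 x:[17/2,55/2] y:[27/2,69/2] z:[21,56] -> hit [21,55/2], descend [6, 14]
  N6 x:[27/2,27] y:[27/2,45/2] z:[25,56] -> miss, prune
  N14 x:[17/2,55/2] y:[25,69/2] z:[21,49] -> hit [25,55/2], descend [2, 7]
    N2 x:[17/2,37/2] y:[30,69/2] z:[21,41] -> miss, prune
    N7 x:[37/2,55/2] y:[25,63/2] z:[26,49] -> hit [26,55/2], descend [8, 9]
      N8 x:[37/2,26] y:[25,28] z:[45,49] -> miss, prune
      N9 x:[25,55/2] y:[26,63/2] z:[26,48] -> hit [26,55/2] leaf, test {P6@t=26, P9(miss)}

Visited [0, 6, 14, 2, 7, 8, 9]. Tests: 7 box, 1 leaf. Nearest: P6.

== RESULT ==
6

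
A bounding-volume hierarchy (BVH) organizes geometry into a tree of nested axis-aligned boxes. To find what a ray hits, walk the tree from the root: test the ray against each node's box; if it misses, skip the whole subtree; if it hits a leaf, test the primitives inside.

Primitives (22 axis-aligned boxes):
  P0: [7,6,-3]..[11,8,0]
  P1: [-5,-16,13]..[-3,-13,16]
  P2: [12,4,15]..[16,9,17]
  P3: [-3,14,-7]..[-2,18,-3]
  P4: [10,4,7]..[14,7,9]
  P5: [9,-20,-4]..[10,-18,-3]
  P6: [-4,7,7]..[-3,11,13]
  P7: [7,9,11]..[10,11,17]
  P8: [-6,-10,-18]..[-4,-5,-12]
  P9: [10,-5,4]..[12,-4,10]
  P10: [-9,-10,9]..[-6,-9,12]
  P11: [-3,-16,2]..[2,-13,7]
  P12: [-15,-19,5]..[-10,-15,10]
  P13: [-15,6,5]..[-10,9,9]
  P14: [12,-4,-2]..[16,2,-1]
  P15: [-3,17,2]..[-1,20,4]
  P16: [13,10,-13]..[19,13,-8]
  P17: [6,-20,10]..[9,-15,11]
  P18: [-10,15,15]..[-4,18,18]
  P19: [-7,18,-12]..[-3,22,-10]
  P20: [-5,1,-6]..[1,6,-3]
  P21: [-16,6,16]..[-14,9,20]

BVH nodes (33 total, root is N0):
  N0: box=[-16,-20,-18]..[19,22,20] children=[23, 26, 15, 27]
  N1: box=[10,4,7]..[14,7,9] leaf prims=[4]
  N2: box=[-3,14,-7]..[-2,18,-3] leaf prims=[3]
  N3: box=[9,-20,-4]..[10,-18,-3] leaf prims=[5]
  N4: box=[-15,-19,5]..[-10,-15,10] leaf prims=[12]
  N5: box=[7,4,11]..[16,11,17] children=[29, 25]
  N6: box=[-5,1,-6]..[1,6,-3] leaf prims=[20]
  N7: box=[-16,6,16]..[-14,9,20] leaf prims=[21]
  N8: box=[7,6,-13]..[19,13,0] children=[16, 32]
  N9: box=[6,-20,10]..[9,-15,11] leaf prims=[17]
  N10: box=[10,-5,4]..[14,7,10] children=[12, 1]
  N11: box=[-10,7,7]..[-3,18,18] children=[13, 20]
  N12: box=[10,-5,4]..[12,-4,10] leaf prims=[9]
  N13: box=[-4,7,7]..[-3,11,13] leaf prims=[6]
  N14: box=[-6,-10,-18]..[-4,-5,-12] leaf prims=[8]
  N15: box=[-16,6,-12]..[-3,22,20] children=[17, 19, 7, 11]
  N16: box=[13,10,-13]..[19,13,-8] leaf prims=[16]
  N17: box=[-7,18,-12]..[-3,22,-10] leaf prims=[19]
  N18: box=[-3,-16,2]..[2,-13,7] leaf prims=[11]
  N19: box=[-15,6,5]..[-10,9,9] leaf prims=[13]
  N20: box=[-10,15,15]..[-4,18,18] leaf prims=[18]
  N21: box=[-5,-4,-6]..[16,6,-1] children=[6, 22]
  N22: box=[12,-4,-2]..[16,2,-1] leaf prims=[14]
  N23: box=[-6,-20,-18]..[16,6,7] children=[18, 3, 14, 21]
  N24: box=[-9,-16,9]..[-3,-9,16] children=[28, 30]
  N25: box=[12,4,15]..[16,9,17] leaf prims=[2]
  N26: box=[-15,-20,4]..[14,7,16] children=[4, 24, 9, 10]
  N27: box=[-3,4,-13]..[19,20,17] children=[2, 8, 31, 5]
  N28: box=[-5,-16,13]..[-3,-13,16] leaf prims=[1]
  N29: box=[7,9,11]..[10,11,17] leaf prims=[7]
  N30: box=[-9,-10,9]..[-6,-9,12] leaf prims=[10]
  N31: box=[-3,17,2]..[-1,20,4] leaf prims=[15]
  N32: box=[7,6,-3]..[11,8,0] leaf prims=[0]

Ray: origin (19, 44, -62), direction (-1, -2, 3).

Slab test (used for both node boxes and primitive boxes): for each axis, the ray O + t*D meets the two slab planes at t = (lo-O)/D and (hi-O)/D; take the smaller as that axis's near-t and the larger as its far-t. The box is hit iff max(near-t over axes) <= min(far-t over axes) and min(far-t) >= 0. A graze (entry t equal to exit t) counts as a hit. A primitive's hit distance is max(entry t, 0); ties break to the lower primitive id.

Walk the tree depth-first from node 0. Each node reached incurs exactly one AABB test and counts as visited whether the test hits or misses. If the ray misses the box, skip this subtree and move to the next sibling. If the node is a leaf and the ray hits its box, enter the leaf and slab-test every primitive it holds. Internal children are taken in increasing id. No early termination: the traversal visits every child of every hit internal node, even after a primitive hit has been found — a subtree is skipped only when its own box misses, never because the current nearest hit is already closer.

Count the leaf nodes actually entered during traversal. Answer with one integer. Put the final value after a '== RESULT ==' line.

Traverse from the root:
N0 x:[0,35] y:[11,32] z:[44/3,82/3] -> hit [44/3,82/3], descend [15, 23, 26, 27]
  N15 x:[22,35] y:[11,19] z:[50/3,82/3] -> miss, prune
  N23 x:[3,25] y:[19,32] z:[44/3,23] -> hit [19,23], descend [3, 14, 18, 21]
    N3 x:[9,10] y:[31,32] z:[58/3,59/3] -> miss, prune
    N14 x:[23,25] y:[49/2,27] z:[44/3,50/3] -> miss, prune
    N18 x:[17,22] y:[57/2,30] z:[64/3,23] -> miss, prune
    N21 x:[3,24] y:[19,24] z:[56/3,61/3] -> hit [19,61/3], descend [6, 22]
      N6 x:[18,24] y:[19,43/2] z:[56/3,59/3] -> hit [19,59/3] leaf, test {P20@t=19}
      N22 x:[3,7] y:[21,24] z:[20,61/3] -> miss, prune
  N26 x:[5,34] y:[37/2,32] z:[22,26] -> hit [22,26], descend [4, 9, 10, 24]
    N4 x:[29,34] y:[59/2,63/2] z:[67/3,24] -> miss, prune
    N9 x:[10,13] y:[59/2,32] z:[24,73/3] -> miss, prune
    N10 x:[5,9] y:[37/2,49/2] z:[22,24] -> miss, prune
    N24 x:[22,28] y:[53/2,30] z:[71/3,26] -> miss, prune
  N27 x:[0,22] y:[12,20] z:[49/3,79/3] -> hit [49/3,20], descend [2, 5, 8, 31]
    N2 x:[21,22] y:[13,15] z:[55/3,59/3] -> miss, prune
    N5 x:[3,12] y:[33/2,20] z:[73/3,79/3] -> miss, prune
    N8 x:[0,12] y:[31/2,19] z:[49/3,62/3] -> miss, prune
    N31 x:[20,22] y:[12,27/2] z:[64/3,22] -> miss, prune

19 AABB tests over nodes [0, 15, 23, 3, 14, 18, 21, 6, 22, 26, 4, 9, 10, 24, 27, 2, 5, 8, 31]; 1 leaf entered; closest P20.

== RESULT ==
1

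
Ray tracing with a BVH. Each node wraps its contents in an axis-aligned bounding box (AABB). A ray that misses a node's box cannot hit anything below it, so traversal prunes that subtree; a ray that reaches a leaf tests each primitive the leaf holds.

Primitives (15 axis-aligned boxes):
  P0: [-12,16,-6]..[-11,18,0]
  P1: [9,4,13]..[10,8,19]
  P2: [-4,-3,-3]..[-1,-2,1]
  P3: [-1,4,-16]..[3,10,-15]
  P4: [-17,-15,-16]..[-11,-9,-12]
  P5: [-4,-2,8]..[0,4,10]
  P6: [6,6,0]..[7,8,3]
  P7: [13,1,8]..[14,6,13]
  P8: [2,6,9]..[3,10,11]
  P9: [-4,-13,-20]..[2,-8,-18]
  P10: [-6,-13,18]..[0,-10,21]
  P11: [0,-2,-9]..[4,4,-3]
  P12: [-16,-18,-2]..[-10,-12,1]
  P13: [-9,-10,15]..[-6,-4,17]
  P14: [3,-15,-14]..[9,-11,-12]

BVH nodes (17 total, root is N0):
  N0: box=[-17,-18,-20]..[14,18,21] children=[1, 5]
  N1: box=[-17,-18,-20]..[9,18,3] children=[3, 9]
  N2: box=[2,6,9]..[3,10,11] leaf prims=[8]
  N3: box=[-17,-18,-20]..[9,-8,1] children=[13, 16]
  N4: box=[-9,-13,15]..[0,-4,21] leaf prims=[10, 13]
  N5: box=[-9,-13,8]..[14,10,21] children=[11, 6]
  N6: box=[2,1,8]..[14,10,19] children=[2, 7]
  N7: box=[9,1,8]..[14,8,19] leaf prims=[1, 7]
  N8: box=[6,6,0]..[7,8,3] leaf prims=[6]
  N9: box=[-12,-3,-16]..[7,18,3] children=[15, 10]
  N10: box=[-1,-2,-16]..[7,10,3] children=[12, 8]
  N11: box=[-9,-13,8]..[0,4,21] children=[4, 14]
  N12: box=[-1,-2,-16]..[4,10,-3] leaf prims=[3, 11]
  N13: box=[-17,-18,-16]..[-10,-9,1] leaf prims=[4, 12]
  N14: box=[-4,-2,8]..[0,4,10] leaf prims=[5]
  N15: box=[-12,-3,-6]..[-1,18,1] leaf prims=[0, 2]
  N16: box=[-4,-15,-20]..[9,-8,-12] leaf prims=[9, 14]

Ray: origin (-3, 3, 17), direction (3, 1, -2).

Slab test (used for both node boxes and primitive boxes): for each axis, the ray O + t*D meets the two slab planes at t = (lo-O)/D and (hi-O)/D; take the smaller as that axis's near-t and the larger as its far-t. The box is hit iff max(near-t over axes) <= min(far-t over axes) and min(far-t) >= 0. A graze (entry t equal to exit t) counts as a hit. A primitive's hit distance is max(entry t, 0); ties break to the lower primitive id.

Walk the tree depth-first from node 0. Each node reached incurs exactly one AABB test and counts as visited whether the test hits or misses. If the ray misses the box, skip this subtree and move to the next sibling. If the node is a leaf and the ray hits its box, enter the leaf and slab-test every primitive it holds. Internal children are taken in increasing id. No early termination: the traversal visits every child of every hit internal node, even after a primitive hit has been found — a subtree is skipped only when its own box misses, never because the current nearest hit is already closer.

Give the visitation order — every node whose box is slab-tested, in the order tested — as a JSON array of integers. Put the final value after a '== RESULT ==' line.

Trace the traversal:
N0 x:[-14/3,17/3] y:[-21,15] z:[-2,37/2] -> hit [-2,17/3], descend [1, 5]
  N1 x:[-14/3,4] y:[-21,15] z:[7,37/2] -> miss, prune
  N5 x:[-2,17/3] y:[-16,7] z:[-2,9/2] -> hit [-2,9/2], descend [6, 11]
    N6 x:[5/3,17/3] y:[-2,7] z:[-1,9/2] -> hit [5/3,9/2], descend [2, 7]
      N2 x:[5/3,2] y:[3,7] z:[3,4] -> miss, prune
      N7 x:[4,17/3] y:[-2,5] z:[-1,9/2] -> hit [4,9/2] leaf, test {P1(miss), P7(miss)}
    N11 x:[-2,1] y:[-16,1] z:[-2,9/2] -> hit [-2,1], descend [4, 14]
      N4 x:[-2,1] y:[-16,-7] z:[-2,1] -> miss, prune
      N14 x:[-1/3,1] y:[-5,1] z:[7/2,9/2] -> miss, prune

Visited [0, 1, 5, 6, 2, 7, 11, 4, 14]. Tests: 9 box, 1 leaf. Nearest: miss.

== RESULT ==
[0, 1, 5, 6, 2, 7, 11, 4, 14]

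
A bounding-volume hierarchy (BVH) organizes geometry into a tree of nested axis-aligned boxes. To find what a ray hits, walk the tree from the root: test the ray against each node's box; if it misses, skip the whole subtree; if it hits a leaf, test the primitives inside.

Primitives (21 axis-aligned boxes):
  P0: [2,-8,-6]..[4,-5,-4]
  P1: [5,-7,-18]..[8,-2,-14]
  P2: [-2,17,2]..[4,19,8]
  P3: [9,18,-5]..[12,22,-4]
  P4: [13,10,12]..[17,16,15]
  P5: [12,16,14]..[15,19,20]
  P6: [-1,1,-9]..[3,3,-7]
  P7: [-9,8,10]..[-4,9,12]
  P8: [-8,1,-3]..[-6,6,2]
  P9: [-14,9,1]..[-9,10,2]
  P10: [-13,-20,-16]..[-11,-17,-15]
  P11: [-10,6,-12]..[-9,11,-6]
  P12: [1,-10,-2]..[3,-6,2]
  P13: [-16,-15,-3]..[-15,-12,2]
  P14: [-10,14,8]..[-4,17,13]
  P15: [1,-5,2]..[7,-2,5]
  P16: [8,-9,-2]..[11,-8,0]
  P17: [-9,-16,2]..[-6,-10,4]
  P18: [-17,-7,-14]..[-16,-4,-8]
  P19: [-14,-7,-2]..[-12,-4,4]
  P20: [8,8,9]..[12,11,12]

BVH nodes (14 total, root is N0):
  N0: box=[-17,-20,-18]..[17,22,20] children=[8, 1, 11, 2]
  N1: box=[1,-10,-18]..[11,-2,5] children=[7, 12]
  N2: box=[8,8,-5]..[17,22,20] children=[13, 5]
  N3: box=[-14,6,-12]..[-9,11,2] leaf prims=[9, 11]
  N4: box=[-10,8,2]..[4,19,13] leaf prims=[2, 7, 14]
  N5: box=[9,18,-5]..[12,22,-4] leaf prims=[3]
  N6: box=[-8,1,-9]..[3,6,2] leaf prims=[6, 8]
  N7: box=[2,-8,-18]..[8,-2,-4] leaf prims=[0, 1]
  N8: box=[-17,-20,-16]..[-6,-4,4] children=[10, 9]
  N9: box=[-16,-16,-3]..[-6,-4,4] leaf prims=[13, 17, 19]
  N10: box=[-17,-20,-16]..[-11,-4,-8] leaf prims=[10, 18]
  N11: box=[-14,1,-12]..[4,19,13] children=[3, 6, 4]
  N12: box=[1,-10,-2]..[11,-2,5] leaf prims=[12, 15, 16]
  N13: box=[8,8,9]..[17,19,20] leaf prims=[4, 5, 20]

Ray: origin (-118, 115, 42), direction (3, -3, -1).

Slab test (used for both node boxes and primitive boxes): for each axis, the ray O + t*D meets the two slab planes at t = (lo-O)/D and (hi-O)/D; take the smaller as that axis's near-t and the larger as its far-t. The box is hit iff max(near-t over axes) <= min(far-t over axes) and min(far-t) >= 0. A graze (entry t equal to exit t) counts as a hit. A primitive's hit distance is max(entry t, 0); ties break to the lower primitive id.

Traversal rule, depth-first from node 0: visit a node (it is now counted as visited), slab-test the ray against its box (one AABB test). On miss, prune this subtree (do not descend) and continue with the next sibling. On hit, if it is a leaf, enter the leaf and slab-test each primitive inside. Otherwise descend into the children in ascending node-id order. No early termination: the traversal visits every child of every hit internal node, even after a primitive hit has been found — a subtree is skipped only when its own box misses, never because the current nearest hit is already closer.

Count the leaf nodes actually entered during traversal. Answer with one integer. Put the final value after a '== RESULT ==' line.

Traverse from the root:
N0 x:[101/3,45] y:[31,45] z:[22,60] -> hit [101/3,45], descend [1, 2, 8, 11]
  N1 x:[119/3,43] y:[39,125/3] z:[37,60] -> hit [119/3,125/3], descend [7, 12]
    N7 x:[40,42] y:[39,41] z:[46,60] -> miss, prune
    N12 x:[119/3,43] y:[39,125/3] z:[37,44] -> hit [119/3,125/3] leaf, test {P12@t=121/3, P15@t=119/3, P16(miss)}
  N2 x:[42,45] y:[31,107/3] z:[22,47] -> miss, prune
  N8 x:[101/3,112/3] y:[119/3,45] z:[38,58] -> miss, prune
  N11 x:[104/3,122/3] y:[32,38] z:[29,54] -> hit [104/3,38], descend [3, 4, 6]
    N3 x:[104/3,109/3] y:[104/3,109/3] z:[40,54] -> miss, prune
    N4 x:[36,122/3] y:[32,107/3] z:[29,40] -> miss, prune
    N6 x:[110/3,121/3] y:[109/3,38] z:[40,51] -> miss, prune

10 AABB tests over nodes [0, 1, 7, 12, 2, 8, 11, 3, 4, 6]; 1 leaf entered; closest P15.

== RESULT ==
1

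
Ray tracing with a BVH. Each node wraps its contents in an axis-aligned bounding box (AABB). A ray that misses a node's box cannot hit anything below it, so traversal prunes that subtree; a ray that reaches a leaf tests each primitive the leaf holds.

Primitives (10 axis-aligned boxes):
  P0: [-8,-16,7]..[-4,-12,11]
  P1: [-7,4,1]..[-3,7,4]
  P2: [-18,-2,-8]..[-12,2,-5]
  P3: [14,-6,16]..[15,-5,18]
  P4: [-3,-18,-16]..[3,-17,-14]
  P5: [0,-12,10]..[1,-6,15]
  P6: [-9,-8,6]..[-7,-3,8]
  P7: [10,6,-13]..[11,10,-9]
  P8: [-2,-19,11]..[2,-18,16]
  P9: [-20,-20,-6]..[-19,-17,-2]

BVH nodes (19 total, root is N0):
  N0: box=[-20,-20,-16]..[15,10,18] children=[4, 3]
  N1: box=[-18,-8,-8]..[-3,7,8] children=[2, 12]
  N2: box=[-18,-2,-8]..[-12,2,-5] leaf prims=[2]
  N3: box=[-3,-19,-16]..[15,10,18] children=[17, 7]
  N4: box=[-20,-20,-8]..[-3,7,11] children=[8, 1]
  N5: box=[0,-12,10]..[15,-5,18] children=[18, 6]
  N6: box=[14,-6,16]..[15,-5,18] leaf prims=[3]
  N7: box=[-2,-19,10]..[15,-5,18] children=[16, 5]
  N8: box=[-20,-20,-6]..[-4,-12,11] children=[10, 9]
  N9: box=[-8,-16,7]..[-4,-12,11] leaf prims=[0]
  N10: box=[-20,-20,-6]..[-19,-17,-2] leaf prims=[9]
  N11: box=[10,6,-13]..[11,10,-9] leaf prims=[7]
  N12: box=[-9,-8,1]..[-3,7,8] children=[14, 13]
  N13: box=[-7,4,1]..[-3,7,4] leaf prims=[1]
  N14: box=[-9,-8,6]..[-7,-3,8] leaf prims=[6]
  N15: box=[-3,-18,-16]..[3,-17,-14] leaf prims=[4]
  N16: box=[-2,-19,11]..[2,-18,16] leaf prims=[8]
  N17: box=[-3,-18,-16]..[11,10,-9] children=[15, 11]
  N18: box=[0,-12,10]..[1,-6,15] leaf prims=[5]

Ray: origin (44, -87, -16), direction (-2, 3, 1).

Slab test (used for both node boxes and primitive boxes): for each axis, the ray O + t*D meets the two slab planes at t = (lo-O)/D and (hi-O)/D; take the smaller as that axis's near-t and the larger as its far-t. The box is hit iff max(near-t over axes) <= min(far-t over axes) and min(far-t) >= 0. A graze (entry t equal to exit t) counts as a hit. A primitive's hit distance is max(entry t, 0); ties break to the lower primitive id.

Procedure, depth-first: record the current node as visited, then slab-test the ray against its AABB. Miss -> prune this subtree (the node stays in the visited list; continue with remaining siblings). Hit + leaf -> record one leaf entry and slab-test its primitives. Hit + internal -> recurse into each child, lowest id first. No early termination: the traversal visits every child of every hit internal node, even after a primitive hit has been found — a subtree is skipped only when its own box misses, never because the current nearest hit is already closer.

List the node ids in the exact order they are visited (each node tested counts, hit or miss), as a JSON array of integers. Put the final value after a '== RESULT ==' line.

Walk:
N0 x:[29/2,32] y:[67/3,97/3] z:[0,34] -> hit [67/3,32], descend [3, 4]
  N3 x:[29/2,47/2] y:[68/3,97/3] z:[0,34] -> hit [68/3,47/2], descend [7, 17]
    N7 x:[29/2,23] y:[68/3,82/3] z:[26,34] -> miss, prune
    N17 x:[33/2,47/2] y:[23,97/3] z:[0,7] -> miss, prune
  N4 x:[47/2,32] y:[67/3,94/3] z:[8,27] -> hit [47/2,27], descend [1, 8]
    N1 x:[47/2,31] y:[79/3,94/3] z:[8,24] -> miss, prune
    N8 x:[24,32] y:[67/3,25] z:[10,27] -> hit [24,25], descend [9, 10]
      N9 x:[24,26] y:[71/3,25] z:[23,27] -> hit [24,25] leaf, test {P0@t=24}
      N10 x:[63/2,32] y:[67/3,70/3] z:[10,14] -> miss, prune

9 AABB tests over nodes [0, 3, 7, 17, 4, 1, 8, 9, 10]; 1 leaf entered; closest P0.

== RESULT ==
[0, 3, 7, 17, 4, 1, 8, 9, 10]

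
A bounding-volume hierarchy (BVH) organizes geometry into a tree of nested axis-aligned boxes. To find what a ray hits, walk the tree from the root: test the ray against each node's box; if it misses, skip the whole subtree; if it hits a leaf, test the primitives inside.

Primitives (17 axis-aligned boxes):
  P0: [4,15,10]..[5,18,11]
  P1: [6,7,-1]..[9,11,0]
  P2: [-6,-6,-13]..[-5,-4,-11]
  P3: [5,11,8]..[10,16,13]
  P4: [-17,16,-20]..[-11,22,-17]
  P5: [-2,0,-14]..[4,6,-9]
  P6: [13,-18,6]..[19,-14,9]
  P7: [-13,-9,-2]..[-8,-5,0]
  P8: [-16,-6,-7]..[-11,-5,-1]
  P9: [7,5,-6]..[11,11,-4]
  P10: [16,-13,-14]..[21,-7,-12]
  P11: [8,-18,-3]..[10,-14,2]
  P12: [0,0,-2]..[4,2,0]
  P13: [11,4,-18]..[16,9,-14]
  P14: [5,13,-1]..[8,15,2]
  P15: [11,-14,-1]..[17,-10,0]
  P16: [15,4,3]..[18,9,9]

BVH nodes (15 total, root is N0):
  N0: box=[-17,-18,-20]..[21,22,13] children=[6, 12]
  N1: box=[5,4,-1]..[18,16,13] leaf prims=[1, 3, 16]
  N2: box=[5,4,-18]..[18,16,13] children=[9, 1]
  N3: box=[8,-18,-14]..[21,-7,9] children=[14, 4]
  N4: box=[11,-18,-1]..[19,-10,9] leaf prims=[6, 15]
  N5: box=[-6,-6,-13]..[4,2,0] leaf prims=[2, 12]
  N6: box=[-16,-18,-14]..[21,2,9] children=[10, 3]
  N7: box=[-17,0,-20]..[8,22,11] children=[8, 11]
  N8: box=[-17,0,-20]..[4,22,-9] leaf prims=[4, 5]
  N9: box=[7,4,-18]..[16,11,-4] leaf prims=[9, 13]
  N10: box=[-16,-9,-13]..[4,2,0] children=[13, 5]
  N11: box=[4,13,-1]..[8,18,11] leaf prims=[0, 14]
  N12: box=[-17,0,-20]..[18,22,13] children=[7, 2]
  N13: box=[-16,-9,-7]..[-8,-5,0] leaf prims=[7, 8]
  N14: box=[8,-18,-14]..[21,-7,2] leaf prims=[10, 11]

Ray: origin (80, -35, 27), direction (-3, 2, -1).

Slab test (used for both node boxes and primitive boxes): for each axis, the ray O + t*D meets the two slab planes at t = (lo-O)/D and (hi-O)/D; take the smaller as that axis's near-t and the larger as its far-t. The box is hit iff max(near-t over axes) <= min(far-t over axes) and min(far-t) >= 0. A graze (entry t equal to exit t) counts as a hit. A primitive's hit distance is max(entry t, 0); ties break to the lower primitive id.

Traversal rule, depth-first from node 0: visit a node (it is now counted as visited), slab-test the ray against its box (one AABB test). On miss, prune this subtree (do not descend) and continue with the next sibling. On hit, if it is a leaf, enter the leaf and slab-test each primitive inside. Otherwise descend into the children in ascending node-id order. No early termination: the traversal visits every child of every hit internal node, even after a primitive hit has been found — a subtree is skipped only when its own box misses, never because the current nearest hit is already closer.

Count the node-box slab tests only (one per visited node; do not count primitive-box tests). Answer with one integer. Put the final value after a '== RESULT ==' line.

Traverse from the root:
N0 x:[59/3,97/3] y:[17/2,57/2] z:[14,47] -> hit [59/3,57/2], descend [6, 12]
  N6 x:[59/3,32] y:[17/2,37/2] z:[18,41] -> miss, prune
  N12 x:[62/3,97/3] y:[35/2,57/2] z:[14,47] -> hit [62/3,57/2], descend [2, 7]
    N2 x:[62/3,25] y:[39/2,51/2] z:[14,45] -> hit [62/3,25], descend [1, 9]
      N1 x:[62/3,25] y:[39/2,51/2] z:[14,28] -> hit [62/3,25] leaf, test {P1(miss), P3(miss), P16@t=62/3}
      N9 x:[64/3,73/3] y:[39/2,23] z:[31,45] -> miss, prune
    N7 x:[24,97/3] y:[35/2,57/2] z:[16,47] -> hit [24,57/2], descend [8, 11]
      N8 x:[76/3,97/3] y:[35/2,57/2] z:[36,47] -> miss, prune
      N11 x:[24,76/3] y:[24,53/2] z:[16,28] -> hit [24,76/3] leaf, test {P0(miss), P14@t=25}

9 AABB tests over nodes [0, 6, 12, 2, 1, 9, 7, 8, 11]; 2 leaves entered; closest P16.

== RESULT ==
9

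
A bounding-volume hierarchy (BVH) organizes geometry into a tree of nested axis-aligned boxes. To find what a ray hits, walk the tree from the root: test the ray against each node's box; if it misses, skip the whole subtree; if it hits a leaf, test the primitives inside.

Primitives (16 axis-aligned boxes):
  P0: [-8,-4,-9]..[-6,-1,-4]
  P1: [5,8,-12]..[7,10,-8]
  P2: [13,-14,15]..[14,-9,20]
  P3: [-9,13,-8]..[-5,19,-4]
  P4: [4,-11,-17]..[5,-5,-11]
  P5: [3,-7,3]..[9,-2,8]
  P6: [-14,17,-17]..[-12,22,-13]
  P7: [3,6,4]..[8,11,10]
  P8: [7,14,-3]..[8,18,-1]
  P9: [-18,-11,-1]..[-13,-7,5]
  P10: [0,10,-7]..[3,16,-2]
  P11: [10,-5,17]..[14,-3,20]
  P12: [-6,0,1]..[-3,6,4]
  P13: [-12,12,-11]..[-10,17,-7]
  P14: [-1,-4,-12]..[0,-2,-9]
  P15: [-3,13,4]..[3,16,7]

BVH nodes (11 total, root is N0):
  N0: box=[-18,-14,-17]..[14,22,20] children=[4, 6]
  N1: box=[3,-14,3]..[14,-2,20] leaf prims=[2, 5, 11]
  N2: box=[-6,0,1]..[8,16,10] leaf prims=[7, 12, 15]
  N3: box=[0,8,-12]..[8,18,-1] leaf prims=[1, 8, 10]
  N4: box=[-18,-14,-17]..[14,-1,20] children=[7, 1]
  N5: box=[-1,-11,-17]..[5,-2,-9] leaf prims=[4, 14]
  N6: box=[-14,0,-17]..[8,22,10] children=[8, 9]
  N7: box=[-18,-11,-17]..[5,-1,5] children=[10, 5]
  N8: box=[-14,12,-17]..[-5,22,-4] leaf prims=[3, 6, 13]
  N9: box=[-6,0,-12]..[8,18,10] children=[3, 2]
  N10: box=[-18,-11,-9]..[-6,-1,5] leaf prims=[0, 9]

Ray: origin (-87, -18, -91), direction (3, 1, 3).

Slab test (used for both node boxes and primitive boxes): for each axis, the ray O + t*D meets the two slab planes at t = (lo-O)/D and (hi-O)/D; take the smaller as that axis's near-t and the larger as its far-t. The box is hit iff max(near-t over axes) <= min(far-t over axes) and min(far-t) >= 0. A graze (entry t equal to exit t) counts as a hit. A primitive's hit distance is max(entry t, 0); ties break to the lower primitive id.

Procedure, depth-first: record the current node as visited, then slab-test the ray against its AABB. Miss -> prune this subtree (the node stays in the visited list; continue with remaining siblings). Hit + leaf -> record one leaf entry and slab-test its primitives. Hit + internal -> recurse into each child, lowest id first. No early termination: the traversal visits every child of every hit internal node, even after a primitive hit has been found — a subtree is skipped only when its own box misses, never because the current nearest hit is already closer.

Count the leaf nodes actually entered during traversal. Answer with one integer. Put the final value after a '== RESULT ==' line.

Trace the traversal:
N0 x:[23,101/3] y:[4,40] z:[74/3,37] -> hit [74/3,101/3], descend [4, 6]
  N4 x:[23,101/3] y:[4,17] z:[74/3,37] -> miss, prune
  N6 x:[73/3,95/3] y:[18,40] z:[74/3,101/3] -> hit [74/3,95/3], descend [8, 9]
    N8 x:[73/3,82/3] y:[30,40] z:[74/3,29] -> miss, prune
    N9 x:[27,95/3] y:[18,36] z:[79/3,101/3] -> hit [27,95/3], descend [2, 3]
      N2 x:[27,95/3] y:[18,34] z:[92/3,101/3] -> hit [92/3,95/3] leaf, test {P7(miss), P12(miss), P15(miss)}
      N3 x:[29,95/3] y:[26,36] z:[79/3,30] -> hit [29,30] leaf, test {P1(miss), P8(miss), P10@t=29}

order=[0, 4, 6, 8, 9, 2, 3]  |boxes|=7  |leaves|=2  hit=P10

== RESULT ==
2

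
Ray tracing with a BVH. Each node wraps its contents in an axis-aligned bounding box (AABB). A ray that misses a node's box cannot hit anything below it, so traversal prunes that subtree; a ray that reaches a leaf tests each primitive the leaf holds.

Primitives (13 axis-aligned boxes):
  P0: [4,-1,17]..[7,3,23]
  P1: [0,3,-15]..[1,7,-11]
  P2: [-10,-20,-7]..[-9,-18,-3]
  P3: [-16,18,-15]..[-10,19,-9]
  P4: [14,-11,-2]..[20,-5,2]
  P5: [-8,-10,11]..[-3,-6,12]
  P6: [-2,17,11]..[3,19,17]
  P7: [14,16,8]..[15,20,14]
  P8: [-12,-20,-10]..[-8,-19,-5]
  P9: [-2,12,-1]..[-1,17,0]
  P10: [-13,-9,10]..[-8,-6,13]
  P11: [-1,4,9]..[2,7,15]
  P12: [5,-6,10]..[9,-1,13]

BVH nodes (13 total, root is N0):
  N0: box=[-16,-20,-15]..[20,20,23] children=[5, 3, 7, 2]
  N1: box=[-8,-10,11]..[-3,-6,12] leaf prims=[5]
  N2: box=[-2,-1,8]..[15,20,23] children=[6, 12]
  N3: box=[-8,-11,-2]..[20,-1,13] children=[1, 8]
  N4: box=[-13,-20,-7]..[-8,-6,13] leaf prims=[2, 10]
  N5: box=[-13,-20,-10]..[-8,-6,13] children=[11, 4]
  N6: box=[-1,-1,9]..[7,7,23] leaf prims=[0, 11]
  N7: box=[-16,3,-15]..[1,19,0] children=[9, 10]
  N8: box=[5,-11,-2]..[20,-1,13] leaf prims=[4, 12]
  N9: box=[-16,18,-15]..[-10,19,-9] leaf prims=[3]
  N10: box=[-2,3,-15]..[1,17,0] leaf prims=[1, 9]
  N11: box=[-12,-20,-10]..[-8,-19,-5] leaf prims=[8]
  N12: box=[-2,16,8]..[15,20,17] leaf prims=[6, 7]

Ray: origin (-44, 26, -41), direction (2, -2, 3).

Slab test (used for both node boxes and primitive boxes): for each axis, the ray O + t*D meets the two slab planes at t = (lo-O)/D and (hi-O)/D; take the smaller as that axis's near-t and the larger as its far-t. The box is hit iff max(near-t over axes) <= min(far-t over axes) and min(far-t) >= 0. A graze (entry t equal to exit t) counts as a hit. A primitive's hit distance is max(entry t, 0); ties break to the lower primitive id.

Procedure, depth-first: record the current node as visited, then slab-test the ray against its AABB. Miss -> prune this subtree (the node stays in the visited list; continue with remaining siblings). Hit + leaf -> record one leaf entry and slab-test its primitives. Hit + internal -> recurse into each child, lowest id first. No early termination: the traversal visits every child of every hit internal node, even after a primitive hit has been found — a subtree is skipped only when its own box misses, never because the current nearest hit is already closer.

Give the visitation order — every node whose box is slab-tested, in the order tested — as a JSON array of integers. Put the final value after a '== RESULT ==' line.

Trace the traversal:
N0 x:[14,32] y:[3,23] z:[26/3,64/3] -> hit [14,64/3], descend [2, 3, 5, 7]
  N2 x:[21,59/2] y:[3,27/2] z:[49/3,64/3] -> miss, prune
  N3 x:[18,32] y:[27/2,37/2] z:[13,18] -> hit [18,18], descend [1, 8]
    N1 x:[18,41/2] y:[16,18] z:[52/3,53/3] -> miss, prune
    N8 x:[49/2,32] y:[27/2,37/2] z:[13,18] -> miss, prune
  N5 x:[31/2,18] y:[16,23] z:[31/3,18] -> hit [16,18], descend [4, 11]
    N4 x:[31/2,18] y:[16,23] z:[34/3,18] -> hit [16,18] leaf, test {P2(miss), P10@t=17}
    N11 x:[16,18] y:[45/2,23] z:[31/3,12] -> miss, prune
  N7 x:[14,45/2] y:[7/2,23/2] z:[26/3,41/3] -> miss, prune

order=[0, 2, 3, 1, 8, 5, 4, 11, 7]  |boxes|=9  |leaves|=1  hit=P10

== RESULT ==
[0, 2, 3, 1, 8, 5, 4, 11, 7]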